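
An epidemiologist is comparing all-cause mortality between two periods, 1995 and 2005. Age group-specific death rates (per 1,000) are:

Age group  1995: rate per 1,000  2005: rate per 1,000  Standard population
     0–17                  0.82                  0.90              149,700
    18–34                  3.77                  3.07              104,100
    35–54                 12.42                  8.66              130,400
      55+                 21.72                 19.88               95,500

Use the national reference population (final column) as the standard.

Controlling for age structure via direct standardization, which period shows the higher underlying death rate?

1995

Standard total = 479,700; weights = 0.3121, 0.2170, 0.2718, 0.1991.
1995: 0.3121×0.82 + 0.2170×3.77 + 0.2718×12.42 + 0.1991×21.72 = 8.7743 per 1,000.
2005: 0.3121×0.90 + 0.2170×3.07 + 0.2718×8.66 + 0.1991×19.88 = 7.2590 per 1,000.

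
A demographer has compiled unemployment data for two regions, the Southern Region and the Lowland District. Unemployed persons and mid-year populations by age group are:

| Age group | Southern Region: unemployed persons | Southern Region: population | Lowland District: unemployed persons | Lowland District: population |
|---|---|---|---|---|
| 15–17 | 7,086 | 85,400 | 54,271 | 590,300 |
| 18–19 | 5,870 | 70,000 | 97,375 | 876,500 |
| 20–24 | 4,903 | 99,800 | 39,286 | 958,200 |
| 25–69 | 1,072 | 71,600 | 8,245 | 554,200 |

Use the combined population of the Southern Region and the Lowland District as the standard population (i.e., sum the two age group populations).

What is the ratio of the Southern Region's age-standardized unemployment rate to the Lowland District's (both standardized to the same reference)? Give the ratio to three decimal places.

0.895

Age-specific rates per 1,000 for the Southern Region: 82.974, 83.857, 49.128, 14.972.
For the Lowland District: 91.938, 111.095, 41.000, 14.877.
Combined standard total = 3,306,000; weights = 0.2044, 0.2863, 0.3200, 0.1893.
The Southern Region: 0.2044×82.974 + 0.2863×83.857 + 0.3200×49.128 + 0.1893×14.972 = 59.5232 per 1,000.
The Lowland District: 0.2044×91.938 + 0.2863×111.095 + 0.3200×41.000 + 0.1893×14.877 = 66.5342 per 1,000.
Ratio = 59.5232 ÷ 66.5342 = 0.89463.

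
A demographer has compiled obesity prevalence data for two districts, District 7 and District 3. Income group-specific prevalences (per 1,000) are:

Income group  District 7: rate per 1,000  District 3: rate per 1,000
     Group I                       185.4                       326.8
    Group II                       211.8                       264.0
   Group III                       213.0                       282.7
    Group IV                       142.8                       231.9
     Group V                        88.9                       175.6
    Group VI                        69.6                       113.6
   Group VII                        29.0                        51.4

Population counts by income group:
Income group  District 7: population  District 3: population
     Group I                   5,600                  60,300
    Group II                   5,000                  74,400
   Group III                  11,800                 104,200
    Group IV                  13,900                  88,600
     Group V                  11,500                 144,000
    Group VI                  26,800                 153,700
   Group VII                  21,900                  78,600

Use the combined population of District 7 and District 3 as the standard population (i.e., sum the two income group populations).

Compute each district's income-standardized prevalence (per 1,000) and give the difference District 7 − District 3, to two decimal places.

Combined standard total = 800,300; weights = 0.0823, 0.0992, 0.1449, 0.1281, 0.1943, 0.2255, 0.1256.
District 7: 0.0823×185.4 + 0.0992×211.8 + 0.1449×213.0 + 0.1281×142.8 + 0.1943×88.9 + 0.2255×69.6 + 0.1256×29.0 = 122.0555 per 1,000.
District 3: 0.0823×326.8 + 0.0992×264.0 + 0.1449×282.7 + 0.1281×231.9 + 0.1943×175.6 + 0.2255×113.6 + 0.1256×51.4 = 189.9750 per 1,000.
Difference = 122.0555 − 189.9750 = -67.9195.

-67.92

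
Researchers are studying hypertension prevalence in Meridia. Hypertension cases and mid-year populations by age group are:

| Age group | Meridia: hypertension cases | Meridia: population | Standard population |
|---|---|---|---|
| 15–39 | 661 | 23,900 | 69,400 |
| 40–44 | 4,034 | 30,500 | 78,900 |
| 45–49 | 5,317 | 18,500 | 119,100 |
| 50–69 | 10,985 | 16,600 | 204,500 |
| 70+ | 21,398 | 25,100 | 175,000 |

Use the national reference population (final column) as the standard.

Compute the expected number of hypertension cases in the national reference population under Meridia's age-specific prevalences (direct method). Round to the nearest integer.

Age-specific rates per 1,000 for Meridia: 27.657, 132.262, 287.405, 661.747, 852.510.
Expected hypertension cases = Σ (standard pop × age-specific rate ÷ 1,000)
= 69,400×27.657/1,000 + 78,900×132.262/1,000 + 119,100×287.405/1,000 + 204,500×661.747/1,000 + 175,000×852.510/1,000
= 1919.39 + 10435.50 + 34229.98 + 135327.26 + 149189.24 = 331101.37.

331101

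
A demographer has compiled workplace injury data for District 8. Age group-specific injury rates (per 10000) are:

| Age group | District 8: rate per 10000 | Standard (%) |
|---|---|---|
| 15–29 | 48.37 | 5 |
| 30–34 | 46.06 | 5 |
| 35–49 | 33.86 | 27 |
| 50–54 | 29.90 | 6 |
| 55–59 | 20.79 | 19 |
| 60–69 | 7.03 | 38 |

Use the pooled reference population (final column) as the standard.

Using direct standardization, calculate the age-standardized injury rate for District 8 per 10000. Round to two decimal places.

22.28

Standard weights: 0.05, 0.05, 0.27, 0.06, 0.19, 0.38.
Standardized rate: 0.0500×48.37 + 0.0500×46.06 + 0.2700×33.86 + 0.0600×29.90 + 0.1900×20.79 + 0.3800×7.03 = 22.2792 per 10000.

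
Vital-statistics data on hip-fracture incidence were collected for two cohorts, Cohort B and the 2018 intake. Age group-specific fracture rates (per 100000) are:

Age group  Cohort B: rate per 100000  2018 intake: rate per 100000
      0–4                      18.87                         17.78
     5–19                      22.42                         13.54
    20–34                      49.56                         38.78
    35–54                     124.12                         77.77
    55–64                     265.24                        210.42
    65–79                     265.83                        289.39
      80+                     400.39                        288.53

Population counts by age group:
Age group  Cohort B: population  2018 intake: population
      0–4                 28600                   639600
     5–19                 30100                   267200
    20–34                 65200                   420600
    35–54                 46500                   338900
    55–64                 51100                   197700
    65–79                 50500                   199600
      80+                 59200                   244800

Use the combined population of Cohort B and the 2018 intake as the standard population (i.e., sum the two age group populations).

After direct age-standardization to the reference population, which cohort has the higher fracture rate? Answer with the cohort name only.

Combined standard total = 2639600; weights = 0.2531, 0.1126, 0.1840, 0.1460, 0.0943, 0.0947, 0.1152.
Cohort B: 0.2531×18.87 + 0.1126×22.42 + 0.1840×49.56 + 0.1460×124.12 + 0.0943×265.24 + 0.0947×265.83 + 0.1152×400.39 = 130.8459 per 100000.
The 2018 intake: 0.2531×17.78 + 0.1126×13.54 + 0.1840×38.78 + 0.1460×77.77 + 0.0943×210.42 + 0.0947×289.39 + 0.1152×288.53 = 105.0007 per 100000.

Cohort B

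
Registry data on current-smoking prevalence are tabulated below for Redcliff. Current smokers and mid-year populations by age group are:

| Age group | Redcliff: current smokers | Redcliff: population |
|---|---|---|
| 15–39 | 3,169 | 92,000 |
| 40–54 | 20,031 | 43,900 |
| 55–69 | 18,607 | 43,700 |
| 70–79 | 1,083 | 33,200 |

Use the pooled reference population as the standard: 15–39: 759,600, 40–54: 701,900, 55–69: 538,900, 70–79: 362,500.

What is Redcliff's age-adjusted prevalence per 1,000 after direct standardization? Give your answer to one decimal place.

248.7

Age-specific rates per 1,000 for Redcliff: 34.446, 456.287, 425.789, 32.620.
Standard total = 2,362,900; weights = 0.3215, 0.2971, 0.2281, 0.1534.
Standardized rate: 0.3215×34.446 + 0.2971×456.287 + 0.2281×425.789 + 0.1534×32.620 = 248.7264 per 1,000.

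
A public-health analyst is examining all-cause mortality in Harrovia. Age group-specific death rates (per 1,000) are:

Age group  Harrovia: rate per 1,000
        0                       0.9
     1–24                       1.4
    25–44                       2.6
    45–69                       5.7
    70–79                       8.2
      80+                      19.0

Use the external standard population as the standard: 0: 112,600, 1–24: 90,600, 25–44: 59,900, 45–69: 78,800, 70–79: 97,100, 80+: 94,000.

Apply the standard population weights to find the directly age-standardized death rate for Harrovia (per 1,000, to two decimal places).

Standard total = 533,000; weights = 0.2113, 0.1700, 0.1124, 0.1478, 0.1822, 0.1764.
Standardized rate: 0.2113×0.9 + 0.1700×1.4 + 0.1124×2.6 + 0.1478×5.7 + 0.1822×8.2 + 0.1764×19.0 = 6.4077 per 1,000.

6.41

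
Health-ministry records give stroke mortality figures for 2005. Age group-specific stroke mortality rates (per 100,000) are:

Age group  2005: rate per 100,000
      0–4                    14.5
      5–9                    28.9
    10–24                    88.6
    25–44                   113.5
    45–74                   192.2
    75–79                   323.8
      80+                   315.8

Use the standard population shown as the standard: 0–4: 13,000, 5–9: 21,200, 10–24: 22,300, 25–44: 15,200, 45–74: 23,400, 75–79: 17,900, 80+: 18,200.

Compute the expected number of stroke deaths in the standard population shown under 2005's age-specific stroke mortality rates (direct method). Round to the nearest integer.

Expected stroke deaths = Σ (standard pop × age-specific rate ÷ 100,000)
= 13,000×14.5/100,000 + 21,200×28.9/100,000 + 22,300×88.6/100,000 + 15,200×113.5/100,000 + 23,400×192.2/100,000 + 17,900×323.8/100,000 + 18,200×315.8/100,000
= 1.89 + 6.13 + 19.76 + 17.25 + 44.97 + 57.96 + 57.48 = 205.43.

205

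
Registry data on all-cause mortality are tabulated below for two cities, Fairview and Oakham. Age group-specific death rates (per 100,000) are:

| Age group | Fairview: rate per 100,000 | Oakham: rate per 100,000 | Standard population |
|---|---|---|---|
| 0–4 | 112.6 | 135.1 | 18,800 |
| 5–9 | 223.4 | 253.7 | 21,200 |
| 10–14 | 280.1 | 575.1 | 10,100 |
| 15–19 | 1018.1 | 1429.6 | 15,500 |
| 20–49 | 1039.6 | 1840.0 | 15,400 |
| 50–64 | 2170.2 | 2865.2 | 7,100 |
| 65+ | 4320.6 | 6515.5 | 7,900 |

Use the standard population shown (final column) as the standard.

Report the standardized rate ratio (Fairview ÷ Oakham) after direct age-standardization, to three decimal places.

Standard total = 96,000; weights = 0.1958, 0.2208, 0.1052, 0.1615, 0.1604, 0.0740, 0.0823.
Fairview: 0.1958×112.6 + 0.2208×223.4 + 0.1052×280.1 + 0.1615×1018.1 + 0.1604×1039.6 + 0.0740×2170.2 + 0.0823×4320.6 = 948.0575 per 100,000.
Oakham: 0.1958×135.1 + 0.2208×253.7 + 0.1052×575.1 + 0.1615×1429.6 + 0.1604×1840.0 + 0.0740×2865.2 + 0.0823×6515.5 = 1417.0521 per 100,000.
Ratio = 948.0575 ÷ 1417.0521 = 0.66904.

0.669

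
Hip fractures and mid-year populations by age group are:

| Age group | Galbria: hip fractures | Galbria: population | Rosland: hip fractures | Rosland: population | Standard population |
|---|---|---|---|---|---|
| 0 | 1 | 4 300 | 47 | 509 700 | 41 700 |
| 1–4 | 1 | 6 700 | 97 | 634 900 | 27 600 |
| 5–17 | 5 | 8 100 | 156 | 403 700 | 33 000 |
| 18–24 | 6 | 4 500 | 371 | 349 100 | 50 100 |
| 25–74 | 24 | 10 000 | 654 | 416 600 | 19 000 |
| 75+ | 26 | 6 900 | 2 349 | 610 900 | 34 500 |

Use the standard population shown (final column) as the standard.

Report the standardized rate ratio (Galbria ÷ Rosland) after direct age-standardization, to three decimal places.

Age-specific rates per 100 000 for Galbria: 23.26, 14.93, 61.73, 133.33, 240.00, 376.81.
For Rosland: 9.22, 15.28, 38.64, 106.27, 156.99, 384.51.
Standard total = 205 900; weights = 0.2025, 0.1340, 0.1603, 0.2433, 0.0923, 0.1676.
Galbria: 0.2025×23.26 + 0.1340×14.93 + 0.1603×61.73 + 0.2433×133.33 + 0.0923×240.00 + 0.1676×376.81 = 134.3310 per 100 000.
Rosland: 0.2025×9.22 + 0.1340×15.28 + 0.1603×38.64 + 0.2433×106.27 + 0.0923×156.99 + 0.1676×384.51 = 114.8818 per 100 000.
Ratio = 134.3310 ÷ 114.8818 = 1.16930.

1.169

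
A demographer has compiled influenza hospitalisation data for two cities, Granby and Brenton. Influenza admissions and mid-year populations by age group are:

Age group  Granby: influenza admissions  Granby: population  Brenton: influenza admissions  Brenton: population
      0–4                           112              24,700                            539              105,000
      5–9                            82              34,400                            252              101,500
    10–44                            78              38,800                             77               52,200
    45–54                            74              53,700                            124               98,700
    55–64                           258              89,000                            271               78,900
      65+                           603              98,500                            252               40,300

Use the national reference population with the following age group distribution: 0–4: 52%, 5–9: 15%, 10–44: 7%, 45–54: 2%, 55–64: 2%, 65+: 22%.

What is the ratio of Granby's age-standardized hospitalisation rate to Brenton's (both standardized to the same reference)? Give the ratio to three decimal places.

0.929

Age-specific rates per 100,000 for Granby: 453.44, 238.37, 201.03, 137.80, 289.89, 612.18.
For Brenton: 513.33, 248.28, 147.51, 125.63, 343.47, 625.31.
Standard weights: 0.52, 0.15, 0.07, 0.02, 0.02, 0.22.
Granby: 0.5200×453.44 + 0.1500×238.37 + 0.0700×201.03 + 0.0200×137.80 + 0.0200×289.89 + 0.2200×612.18 = 428.8515 per 100,000.
Brenton: 0.5200×513.33 + 0.1500×248.28 + 0.0700×147.51 + 0.0200×125.63 + 0.0200×343.47 + 0.2200×625.31 = 461.4507 per 100,000.
Ratio = 428.8515 ÷ 461.4507 = 0.92935.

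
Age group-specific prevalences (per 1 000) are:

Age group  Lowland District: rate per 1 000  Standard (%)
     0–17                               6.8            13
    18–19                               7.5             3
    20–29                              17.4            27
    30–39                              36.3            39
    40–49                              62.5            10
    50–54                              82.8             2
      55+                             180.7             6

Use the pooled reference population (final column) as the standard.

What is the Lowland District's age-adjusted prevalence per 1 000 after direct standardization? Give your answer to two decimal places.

Standard weights: 0.13, 0.03, 0.27, 0.39, 0.10, 0.02, 0.06.
Standardized rate: 0.1300×6.8 + 0.0300×7.5 + 0.2700×17.4 + 0.3900×36.3 + 0.1000×62.5 + 0.0200×82.8 + 0.0600×180.7 = 38.7120 per 1 000.

38.71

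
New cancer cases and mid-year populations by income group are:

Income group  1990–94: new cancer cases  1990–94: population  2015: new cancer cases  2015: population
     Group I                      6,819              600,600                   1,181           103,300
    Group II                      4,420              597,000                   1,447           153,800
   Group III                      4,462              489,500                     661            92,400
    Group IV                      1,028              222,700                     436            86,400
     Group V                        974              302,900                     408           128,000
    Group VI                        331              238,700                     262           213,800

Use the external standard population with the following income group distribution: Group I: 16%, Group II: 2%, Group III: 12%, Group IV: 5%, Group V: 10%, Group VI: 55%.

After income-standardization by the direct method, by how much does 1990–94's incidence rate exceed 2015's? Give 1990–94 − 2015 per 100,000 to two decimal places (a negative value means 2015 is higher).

Income-specific rates per 100,000 for 1990–94: 1135.36, 740.37, 911.54, 461.61, 321.56, 138.67.
For 2015: 1143.27, 940.83, 715.37, 504.63, 318.75, 122.54.
Standard weights: 0.16, 0.02, 0.12, 0.05, 0.10, 0.55.
1990–94: 0.1600×1135.36 + 0.0200×740.37 + 0.1200×911.54 + 0.0500×461.61 + 0.1000×321.56 + 0.5500×138.67 = 437.3543 per 100,000.
2015: 0.1600×1143.27 + 0.0200×940.83 + 0.1200×715.37 + 0.0500×504.63 + 0.1000×318.75 + 0.5500×122.54 = 412.0902 per 100,000.
Difference = 437.3543 − 412.0902 = 25.2640.

25.26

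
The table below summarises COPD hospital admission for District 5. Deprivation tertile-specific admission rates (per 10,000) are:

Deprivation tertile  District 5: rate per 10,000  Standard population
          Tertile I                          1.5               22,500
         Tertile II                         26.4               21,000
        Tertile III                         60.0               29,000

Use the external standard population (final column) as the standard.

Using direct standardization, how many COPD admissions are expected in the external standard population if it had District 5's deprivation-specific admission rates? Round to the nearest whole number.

233

Expected COPD admissions = Σ (standard pop × deprivation-specific rate ÷ 10,000)
= 22,500×1.5/10,000 + 21,000×26.4/10,000 + 29,000×60.0/10,000
= 3.38 + 55.44 + 174.00 = 232.81.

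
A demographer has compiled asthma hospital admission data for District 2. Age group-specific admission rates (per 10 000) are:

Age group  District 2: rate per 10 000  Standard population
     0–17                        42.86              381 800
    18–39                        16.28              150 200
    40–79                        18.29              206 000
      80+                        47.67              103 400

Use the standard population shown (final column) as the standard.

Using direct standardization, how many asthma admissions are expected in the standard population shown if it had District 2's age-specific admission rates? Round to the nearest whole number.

Expected asthma admissions = Σ (standard pop × age-specific rate ÷ 10 000)
= 381 800×42.86/10 000 + 150 200×16.28/10 000 + 206 000×18.29/10 000 + 103 400×47.67/10 000
= 1636.39 + 244.53 + 376.77 + 492.91 = 2750.60.

2751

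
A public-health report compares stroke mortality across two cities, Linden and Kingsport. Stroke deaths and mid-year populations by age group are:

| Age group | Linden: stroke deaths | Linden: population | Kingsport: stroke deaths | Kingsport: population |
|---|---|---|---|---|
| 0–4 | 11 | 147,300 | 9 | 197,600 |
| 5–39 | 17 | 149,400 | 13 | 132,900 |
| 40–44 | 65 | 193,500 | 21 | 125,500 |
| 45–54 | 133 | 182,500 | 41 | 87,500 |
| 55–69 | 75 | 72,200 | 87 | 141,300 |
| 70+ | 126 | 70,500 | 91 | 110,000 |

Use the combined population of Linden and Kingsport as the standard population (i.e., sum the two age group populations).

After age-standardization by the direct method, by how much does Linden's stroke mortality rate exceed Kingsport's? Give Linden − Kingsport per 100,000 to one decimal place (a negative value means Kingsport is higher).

Age-specific rates per 100,000 for Linden: 7.47, 11.38, 33.59, 72.88, 103.88, 178.72.
For Kingsport: 4.55, 9.78, 16.73, 46.86, 61.57, 82.73.
Combined standard total = 1,610,200; weights = 0.2142, 0.1753, 0.1981, 0.1677, 0.1326, 0.1121.
Linden: 0.2142×7.47 + 0.1753×11.38 + 0.1981×33.59 + 0.1677×72.88 + 0.1326×103.88 + 0.1121×178.72 = 56.2774 per 100,000.
Kingsport: 0.2142×4.55 + 0.1753×9.78 + 0.1981×16.73 + 0.1677×46.86 + 0.1326×61.57 + 0.1121×82.73 = 31.3000 per 100,000.
Difference = 56.2774 − 31.3000 = 24.9774.

25.0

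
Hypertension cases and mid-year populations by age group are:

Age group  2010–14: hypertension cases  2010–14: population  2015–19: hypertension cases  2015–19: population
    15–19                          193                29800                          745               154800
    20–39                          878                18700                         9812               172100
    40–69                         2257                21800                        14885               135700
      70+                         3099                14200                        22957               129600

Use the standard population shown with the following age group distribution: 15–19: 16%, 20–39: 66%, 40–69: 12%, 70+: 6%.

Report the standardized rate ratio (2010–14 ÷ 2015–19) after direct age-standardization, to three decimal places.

0.925

Age-specific rates per 1000 for 2010–14: 6.477, 46.952, 103.532, 218.239.
For 2015–19: 4.813, 57.013, 109.690, 177.137.
Standard weights: 0.16, 0.66, 0.12, 0.06.
2010–14: 0.1600×6.477 + 0.6600×46.952 + 0.1200×103.532 + 0.0600×218.239 = 57.5427 per 1000.
2015–19: 0.1600×4.813 + 0.6600×57.013 + 0.1200×109.690 + 0.0600×177.137 = 62.1899 per 1000.
Ratio = 57.5427 ÷ 62.1899 = 0.92527.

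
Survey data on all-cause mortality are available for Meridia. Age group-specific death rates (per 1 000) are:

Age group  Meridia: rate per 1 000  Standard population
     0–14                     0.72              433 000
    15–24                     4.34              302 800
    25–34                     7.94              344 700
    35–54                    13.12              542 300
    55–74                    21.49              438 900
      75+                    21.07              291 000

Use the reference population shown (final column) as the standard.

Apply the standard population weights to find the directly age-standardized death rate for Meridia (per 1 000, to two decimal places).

Standard total = 2 352 700; weights = 0.1840, 0.1287, 0.1465, 0.2305, 0.1866, 0.1237.
Standardized rate: 0.1840×0.72 + 0.1287×4.34 + 0.1465×7.94 + 0.2305×13.12 + 0.1866×21.49 + 0.1237×21.07 = 11.4937 per 1 000.

11.49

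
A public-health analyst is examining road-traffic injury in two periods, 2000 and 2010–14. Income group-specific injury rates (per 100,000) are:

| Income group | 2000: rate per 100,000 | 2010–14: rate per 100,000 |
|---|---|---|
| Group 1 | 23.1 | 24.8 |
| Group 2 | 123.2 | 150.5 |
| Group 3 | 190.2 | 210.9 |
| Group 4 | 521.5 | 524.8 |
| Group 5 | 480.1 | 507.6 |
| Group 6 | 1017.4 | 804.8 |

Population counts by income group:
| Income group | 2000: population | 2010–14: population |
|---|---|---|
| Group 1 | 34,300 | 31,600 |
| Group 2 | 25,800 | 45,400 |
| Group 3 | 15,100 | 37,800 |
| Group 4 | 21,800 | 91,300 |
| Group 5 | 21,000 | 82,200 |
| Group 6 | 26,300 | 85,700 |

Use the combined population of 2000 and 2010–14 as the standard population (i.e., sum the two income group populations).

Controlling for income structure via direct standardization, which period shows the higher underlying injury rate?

2000

Combined standard total = 518,300; weights = 0.1271, 0.1374, 0.1021, 0.2182, 0.1991, 0.2161.
2000: 0.1271×23.1 + 0.1374×123.2 + 0.1021×190.2 + 0.2182×521.5 + 0.1991×480.1 + 0.2161×1017.4 = 468.5172 per 100,000.
2010–14: 0.1271×24.8 + 0.1374×150.5 + 0.1021×210.9 + 0.2182×524.8 + 0.1991×507.6 + 0.2161×804.8 = 434.8511 per 100,000.
The crude rates (381.51 vs 465.77) would put 2010–14 higher, but that reflects its income composition; once standardized to a common income structure, 2000 has the higher underlying rate.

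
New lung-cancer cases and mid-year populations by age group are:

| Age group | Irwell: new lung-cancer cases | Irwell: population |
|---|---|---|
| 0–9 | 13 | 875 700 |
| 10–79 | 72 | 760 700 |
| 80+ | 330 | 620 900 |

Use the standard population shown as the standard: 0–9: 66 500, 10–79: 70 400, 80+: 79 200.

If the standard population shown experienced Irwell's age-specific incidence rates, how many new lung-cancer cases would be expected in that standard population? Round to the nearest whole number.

Age-specific rates per 100 000 for Irwell: 1.48, 9.46, 53.15.
Expected new lung-cancer cases = Σ (standard pop × age-specific rate ÷ 100 000)
= 66 500×1.48/100 000 + 70 400×9.46/100 000 + 79 200×53.15/100 000
= 0.99 + 6.66 + 42.09 = 49.74.

50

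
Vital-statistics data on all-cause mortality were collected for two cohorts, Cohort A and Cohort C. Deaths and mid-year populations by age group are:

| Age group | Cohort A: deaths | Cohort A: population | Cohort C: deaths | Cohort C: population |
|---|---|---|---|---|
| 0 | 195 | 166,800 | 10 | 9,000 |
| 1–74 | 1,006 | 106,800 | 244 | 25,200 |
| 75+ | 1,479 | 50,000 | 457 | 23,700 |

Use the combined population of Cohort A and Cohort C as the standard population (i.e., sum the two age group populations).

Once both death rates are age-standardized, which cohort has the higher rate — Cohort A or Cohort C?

Cohort A

Age-specific rates per 1,000 for Cohort A: 1.169, 9.419, 29.580.
For Cohort C: 1.111, 9.683, 19.283.
Combined standard total = 381,500; weights = 0.4608, 0.3460, 0.1932.
Cohort A: 0.4608×1.169 + 0.3460×9.419 + 0.1932×29.580 = 9.5123 per 1,000.
Cohort C: 0.4608×1.111 + 0.3460×9.683 + 0.1932×19.283 = 7.5873 per 1,000.
The crude rates (8.28 vs 12.28) would put Cohort C higher, but that reflects its age composition; once standardized to a common age structure, Cohort A has the higher underlying rate.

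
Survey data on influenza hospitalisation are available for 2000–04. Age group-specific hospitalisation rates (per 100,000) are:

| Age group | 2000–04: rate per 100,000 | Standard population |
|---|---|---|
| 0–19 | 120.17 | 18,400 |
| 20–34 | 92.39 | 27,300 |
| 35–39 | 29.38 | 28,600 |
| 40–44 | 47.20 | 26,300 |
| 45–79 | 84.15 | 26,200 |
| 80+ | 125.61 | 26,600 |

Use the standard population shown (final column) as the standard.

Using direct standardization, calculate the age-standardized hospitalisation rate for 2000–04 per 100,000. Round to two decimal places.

Standard total = 153,400; weights = 0.1199, 0.1780, 0.1864, 0.1714, 0.1708, 0.1734.
Standardized rate: 0.1199×120.17 + 0.1780×92.39 + 0.1864×29.38 + 0.1714×47.20 + 0.1708×84.15 + 0.1734×125.61 = 80.5799 per 100,000.

80.58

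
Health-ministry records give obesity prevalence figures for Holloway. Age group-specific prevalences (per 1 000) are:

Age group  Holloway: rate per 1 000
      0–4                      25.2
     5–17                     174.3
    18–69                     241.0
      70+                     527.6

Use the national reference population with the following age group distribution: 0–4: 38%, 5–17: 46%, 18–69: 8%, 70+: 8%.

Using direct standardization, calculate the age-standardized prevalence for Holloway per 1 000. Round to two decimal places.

Standard weights: 0.38, 0.46, 0.08, 0.08.
Standardized rate: 0.3800×25.2 + 0.4600×174.3 + 0.0800×241.0 + 0.0800×527.6 = 151.2420 per 1 000.

151.24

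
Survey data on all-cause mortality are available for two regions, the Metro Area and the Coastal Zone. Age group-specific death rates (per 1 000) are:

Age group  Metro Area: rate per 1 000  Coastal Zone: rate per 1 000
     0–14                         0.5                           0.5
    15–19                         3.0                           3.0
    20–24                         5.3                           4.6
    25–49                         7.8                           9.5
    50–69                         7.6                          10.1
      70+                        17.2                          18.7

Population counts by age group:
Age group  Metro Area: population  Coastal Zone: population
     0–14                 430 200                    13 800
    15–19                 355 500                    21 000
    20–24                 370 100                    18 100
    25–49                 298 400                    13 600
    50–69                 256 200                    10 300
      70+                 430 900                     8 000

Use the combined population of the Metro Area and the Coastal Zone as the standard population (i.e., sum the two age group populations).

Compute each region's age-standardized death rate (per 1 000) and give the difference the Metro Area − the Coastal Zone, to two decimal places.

Combined standard total = 2 226 100; weights = 0.1995, 0.1691, 0.1744, 0.1402, 0.1197, 0.1972.
The Metro Area: 0.1995×0.5 + 0.1691×3.0 + 0.1744×5.3 + 0.1402×7.8 + 0.1197×7.6 + 0.1972×17.2 = 6.9256 per 1 000.
The Coastal Zone: 0.1995×0.5 + 0.1691×3.0 + 0.1744×4.6 + 0.1402×9.5 + 0.1197×10.1 + 0.1972×18.7 = 7.6368 per 1 000.
Difference = 6.9256 − 7.6368 = -0.7112.

-0.71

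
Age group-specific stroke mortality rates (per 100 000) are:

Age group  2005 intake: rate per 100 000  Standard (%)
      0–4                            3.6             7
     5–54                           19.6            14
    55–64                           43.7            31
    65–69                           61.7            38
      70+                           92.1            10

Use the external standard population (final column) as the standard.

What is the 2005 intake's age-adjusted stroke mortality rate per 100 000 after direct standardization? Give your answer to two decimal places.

Standard weights: 0.07, 0.14, 0.31, 0.38, 0.10.
Standardized rate: 0.0700×3.6 + 0.1400×19.6 + 0.3100×43.7 + 0.3800×61.7 + 0.1000×92.1 = 49.1990 per 100 000.

49.20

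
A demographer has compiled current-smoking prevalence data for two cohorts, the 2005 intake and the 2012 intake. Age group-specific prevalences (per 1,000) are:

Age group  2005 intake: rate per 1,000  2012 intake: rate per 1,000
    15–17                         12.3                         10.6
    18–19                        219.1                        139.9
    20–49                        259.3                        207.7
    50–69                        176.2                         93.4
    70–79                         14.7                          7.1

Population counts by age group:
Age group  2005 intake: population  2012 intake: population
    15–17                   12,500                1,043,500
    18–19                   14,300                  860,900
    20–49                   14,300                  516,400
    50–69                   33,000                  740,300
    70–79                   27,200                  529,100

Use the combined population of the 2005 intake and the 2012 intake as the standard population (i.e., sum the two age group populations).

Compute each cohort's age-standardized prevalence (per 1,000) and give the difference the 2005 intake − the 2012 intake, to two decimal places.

43.98

Combined standard total = 3,791,500; weights = 0.2785, 0.2308, 0.1400, 0.2040, 0.1467.
The 2005 intake: 0.2785×12.3 + 0.2308×219.1 + 0.1400×259.3 + 0.2040×176.2 + 0.1467×14.7 = 128.3895 per 1,000.
The 2012 intake: 0.2785×10.6 + 0.2308×139.9 + 0.1400×207.7 + 0.2040×93.4 + 0.1467×7.1 = 84.4089 per 1,000.
Difference = 128.3895 − 84.4089 = 43.9806.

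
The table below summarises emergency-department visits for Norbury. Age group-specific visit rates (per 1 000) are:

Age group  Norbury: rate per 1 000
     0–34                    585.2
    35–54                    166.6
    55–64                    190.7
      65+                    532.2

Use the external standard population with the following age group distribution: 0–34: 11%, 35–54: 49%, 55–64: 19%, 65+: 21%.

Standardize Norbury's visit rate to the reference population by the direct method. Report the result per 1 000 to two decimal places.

Standard weights: 0.11, 0.49, 0.19, 0.21.
Standardized rate: 0.1100×585.2 + 0.4900×166.6 + 0.1900×190.7 + 0.2100×532.2 = 294.0010 per 1 000.

294.00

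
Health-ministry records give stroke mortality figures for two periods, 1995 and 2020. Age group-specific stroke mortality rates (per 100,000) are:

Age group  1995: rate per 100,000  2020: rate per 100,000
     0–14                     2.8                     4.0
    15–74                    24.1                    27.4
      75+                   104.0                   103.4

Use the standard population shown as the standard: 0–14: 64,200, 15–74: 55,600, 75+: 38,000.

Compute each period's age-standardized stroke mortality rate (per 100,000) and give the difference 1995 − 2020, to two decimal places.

-1.51

Standard total = 157,800; weights = 0.4068, 0.3523, 0.2408.
1995: 0.4068×2.8 + 0.3523×24.1 + 0.2408×104.0 = 34.6750 per 100,000.
2020: 0.4068×4.0 + 0.3523×27.4 + 0.2408×103.4 = 36.1815 per 100,000.
Difference = 34.6750 − 36.1815 = -1.5065.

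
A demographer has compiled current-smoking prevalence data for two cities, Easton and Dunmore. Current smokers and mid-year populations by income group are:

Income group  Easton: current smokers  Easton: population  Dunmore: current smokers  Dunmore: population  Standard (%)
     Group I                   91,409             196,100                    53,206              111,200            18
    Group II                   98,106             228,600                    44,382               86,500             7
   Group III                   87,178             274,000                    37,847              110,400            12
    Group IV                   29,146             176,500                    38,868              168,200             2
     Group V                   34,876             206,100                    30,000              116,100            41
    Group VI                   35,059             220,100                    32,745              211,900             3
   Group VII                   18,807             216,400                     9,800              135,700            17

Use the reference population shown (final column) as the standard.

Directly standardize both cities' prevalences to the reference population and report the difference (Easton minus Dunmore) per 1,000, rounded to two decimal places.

-46.30

Income-specific rates per 1,000 for Easton: 466.135, 429.160, 318.168, 165.133, 169.219, 159.287, 86.909.
For Dunmore: 478.471, 513.087, 342.817, 231.082, 258.398, 154.530, 72.218.
Standard weights: 0.18, 0.07, 0.12, 0.02, 0.41, 0.03, 0.17.
Easton: 0.1800×466.135 + 0.0700×429.160 + 0.1200×318.168 + 0.0200×165.133 + 0.4100×169.219 + 0.0300×159.287 + 0.1700×86.909 = 244.3610 per 1,000.
Dunmore: 0.1800×478.471 + 0.0700×513.087 + 0.1200×342.817 + 0.0200×231.082 + 0.4100×258.398 + 0.0300×154.530 + 0.1700×72.218 = 290.6567 per 1,000.
Difference = 244.3610 − 290.6567 = -46.2957.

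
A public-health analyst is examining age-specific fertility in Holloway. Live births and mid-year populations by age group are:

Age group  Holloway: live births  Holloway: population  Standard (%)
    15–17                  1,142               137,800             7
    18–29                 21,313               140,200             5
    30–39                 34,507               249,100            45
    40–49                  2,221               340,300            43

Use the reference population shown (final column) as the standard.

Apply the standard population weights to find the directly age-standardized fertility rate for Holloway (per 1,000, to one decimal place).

Age-specific rates per 1,000 for Holloway: 8.287, 152.019, 138.527, 6.527.
Standard weights: 0.07, 0.05, 0.45, 0.43.
Standardized rate: 0.0700×8.287 + 0.0500×152.019 + 0.4500×138.527 + 0.4300×6.527 = 73.3245 per 1,000.

73.3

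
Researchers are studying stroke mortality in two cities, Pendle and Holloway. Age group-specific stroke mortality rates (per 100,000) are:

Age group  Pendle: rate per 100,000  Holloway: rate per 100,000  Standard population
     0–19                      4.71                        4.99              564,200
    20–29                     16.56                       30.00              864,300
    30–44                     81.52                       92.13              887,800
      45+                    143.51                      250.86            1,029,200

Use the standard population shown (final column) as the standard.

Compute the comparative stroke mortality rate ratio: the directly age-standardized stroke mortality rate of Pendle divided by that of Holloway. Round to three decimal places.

Standard total = 3,345,500; weights = 0.1686, 0.2583, 0.2654, 0.3076.
Pendle: 0.1686×4.71 + 0.2583×16.56 + 0.2654×81.52 + 0.3076×143.51 = 70.8546 per 100,000.
Holloway: 0.1686×4.99 + 0.2583×30.00 + 0.2654×92.13 + 0.3076×250.86 = 110.2145 per 100,000.
Ratio = 70.8546 ÷ 110.2145 = 0.64288.

0.643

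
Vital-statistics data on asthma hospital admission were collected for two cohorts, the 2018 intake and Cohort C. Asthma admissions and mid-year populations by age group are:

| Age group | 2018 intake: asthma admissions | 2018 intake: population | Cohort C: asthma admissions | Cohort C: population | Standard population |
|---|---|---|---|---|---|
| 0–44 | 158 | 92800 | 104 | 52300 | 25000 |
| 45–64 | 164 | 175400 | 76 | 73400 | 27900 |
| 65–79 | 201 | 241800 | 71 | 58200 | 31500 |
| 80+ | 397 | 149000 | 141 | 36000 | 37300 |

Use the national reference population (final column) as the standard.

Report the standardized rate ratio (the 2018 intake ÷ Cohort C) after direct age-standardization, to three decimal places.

Age-specific rates per 10000 for the 2018 intake: 17.03, 9.35, 8.31, 26.64.
For Cohort C: 19.89, 10.35, 12.20, 39.17.
Standard total = 121700; weights = 0.2054, 0.2293, 0.2588, 0.3065.
The 2018 intake: 0.2054×17.03 + 0.2293×9.35 + 0.2588×8.31 + 0.3065×26.64 = 15.9589 per 10000.
Cohort C: 0.2054×19.89 + 0.2293×10.35 + 0.2588×12.20 + 0.3065×39.17 = 21.6205 per 10000.
Ratio = 15.9589 ÷ 21.6205 = 0.73814.

0.738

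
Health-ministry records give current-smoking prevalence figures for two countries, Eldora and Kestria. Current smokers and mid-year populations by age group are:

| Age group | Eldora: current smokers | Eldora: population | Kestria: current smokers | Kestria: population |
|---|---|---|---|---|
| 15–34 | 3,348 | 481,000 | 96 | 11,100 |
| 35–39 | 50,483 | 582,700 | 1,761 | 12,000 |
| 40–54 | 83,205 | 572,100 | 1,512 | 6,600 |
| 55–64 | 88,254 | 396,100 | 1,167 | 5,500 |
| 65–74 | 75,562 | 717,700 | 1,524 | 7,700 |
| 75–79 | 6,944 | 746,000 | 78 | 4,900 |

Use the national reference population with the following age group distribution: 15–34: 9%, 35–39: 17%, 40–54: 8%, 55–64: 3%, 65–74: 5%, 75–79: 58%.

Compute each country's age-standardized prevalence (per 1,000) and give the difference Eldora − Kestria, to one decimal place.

-25.2

Age-specific rates per 1,000 for Eldora: 6.960, 86.636, 145.438, 222.807, 105.284, 9.308.
For Kestria: 8.649, 146.750, 229.091, 212.182, 197.922, 15.918.
Standard weights: 0.09, 0.17, 0.08, 0.03, 0.05, 0.58.
Eldora: 0.0900×6.960 + 0.1700×86.636 + 0.0800×145.438 + 0.0300×222.807 + 0.0500×105.284 + 0.5800×9.308 = 44.3369 per 1,000.
Kestria: 0.0900×8.649 + 0.1700×146.750 + 0.0800×229.091 + 0.0300×212.182 + 0.0500×197.922 + 0.5800×15.918 = 69.5474 per 1,000.
Difference = 44.3369 − 69.5474 = -25.2105.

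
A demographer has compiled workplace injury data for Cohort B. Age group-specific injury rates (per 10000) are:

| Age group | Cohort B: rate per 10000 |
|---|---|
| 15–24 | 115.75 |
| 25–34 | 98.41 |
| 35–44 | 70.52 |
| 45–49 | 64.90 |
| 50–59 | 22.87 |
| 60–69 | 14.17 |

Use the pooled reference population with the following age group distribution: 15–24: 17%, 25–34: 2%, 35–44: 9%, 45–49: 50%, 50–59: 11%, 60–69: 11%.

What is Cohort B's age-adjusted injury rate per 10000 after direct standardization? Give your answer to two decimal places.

Standard weights: 0.17, 0.02, 0.09, 0.50, 0.11, 0.11.
Standardized rate: 0.1700×115.75 + 0.0200×98.41 + 0.0900×70.52 + 0.5000×64.90 + 0.1100×22.87 + 0.1100×14.17 = 64.5169 per 10000.

64.52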